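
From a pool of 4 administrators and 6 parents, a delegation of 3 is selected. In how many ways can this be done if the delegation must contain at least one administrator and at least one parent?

Total 3-person selections from all 10: C(10,3) = 120.
Subtract selections that omit an entire group: no administrators → C(6,3) = 20; no parents → C(4,3) = 4.
Both groups omitted at once is impossible, so 120 − 24 = 96.

96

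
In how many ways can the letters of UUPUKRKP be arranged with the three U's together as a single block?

Treat the 3 copies of U as a single block. The multiset to arrange is then {UUU, K, K, P, P, R}, 6 items in all.
That gives (6)!/(2!·2!) = 180 arrangements.

180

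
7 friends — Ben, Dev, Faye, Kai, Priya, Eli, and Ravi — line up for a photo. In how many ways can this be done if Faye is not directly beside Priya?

There are 7! = 5040 arrangements in all. If Faye and Priya are adjacent, merging them into one block gives 2·(6)! = 1440 arrangements.
Complementary counting: 5040 − 1440 = 3600.

3600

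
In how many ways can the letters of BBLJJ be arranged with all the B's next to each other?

Treat the 2 copies of B as a single block. The multiset to arrange is then {BB, J, J, L}, 4 items in all.
That gives (4)!/(2!) = 12 arrangements.

12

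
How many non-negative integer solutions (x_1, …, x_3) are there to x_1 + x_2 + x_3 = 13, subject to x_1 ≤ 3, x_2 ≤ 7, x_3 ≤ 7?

14

Ignoring the caps, the number of non-negative solutions to x_1+…+x_3 = 13 is C(15,2) = 105.
Subtract solutions that violate a single cap (substitute x_i' = x_i − (cap_i+1)): x_1 ≥ 4 gives C(11,2) = 55; x_2 ≥ 8 gives C(7,2) = 21; x_3 ≥ 8 gives C(7,2) = 21. Together 97.
Add back pairs where two caps are both exceeded: 3 + 3 + 0 = 6.
By inclusion–exclusion the count is 105 − 97 + 6 = 14.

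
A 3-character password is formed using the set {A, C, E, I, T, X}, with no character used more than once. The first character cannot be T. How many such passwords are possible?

The first character has 6−1 = 5 choices (anything except T).
The remaining 2 characters are filled from the other 5 symbols without repetition: 5 × 4 = 20.
Total: 5 × 20 = 100.

100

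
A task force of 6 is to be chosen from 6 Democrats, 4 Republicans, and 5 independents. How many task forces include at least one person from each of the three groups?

With no constraint there are C(15,6) = 5005 possible selections.
Selections missing a whole group: no Democrats → C(9,6) = 84; no Republicans → C(11,6) = 462; no independents → C(10,6) = 210.
Add back selections omitting two groups (i.e. drawn from a single group): C(6,6) + C(4,6) + C(5,6) = 1.
By inclusion–exclusion: 5005 − 756 + 1 = 4250.

4250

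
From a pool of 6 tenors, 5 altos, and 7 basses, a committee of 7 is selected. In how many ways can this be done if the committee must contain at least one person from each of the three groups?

28987

Total 7-person selections from all 18: C(18,7) = 31824.
Selections missing a whole group: no tenors → C(12,7) = 792; no altos → C(13,7) = 1716; no basses → C(11,7) = 330.
Add back selections omitting two groups (i.e. drawn from a single group): C(6,7) + C(5,7) + C(7,7) = 1.
By inclusion–exclusion: 31824 − 2838 + 1 = 28987.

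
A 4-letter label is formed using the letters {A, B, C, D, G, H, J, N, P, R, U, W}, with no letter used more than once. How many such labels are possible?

This is a permutation of 4 out of 12: P(12,4) = 12!/8!.
12 × 11 × 10 × 9 = 11880.

11880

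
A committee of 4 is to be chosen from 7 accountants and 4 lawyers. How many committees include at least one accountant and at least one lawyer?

294

Unrestricted: C(11,4) = 330 ways to pick any 4 of the 11.
Subtract selections that omit an entire group: no accountants → C(4,4) = 1; no lawyers → C(7,4) = 35.
Both groups omitted at once is impossible, so 330 − 36 = 294.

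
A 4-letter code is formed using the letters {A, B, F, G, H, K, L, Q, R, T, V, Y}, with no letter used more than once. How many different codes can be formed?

Choose and order 4 of the 12 symbols: the first letter has 12 options, the next 11, then 10, 9.
12 × 11 × 10 × 9 = 11880.

11880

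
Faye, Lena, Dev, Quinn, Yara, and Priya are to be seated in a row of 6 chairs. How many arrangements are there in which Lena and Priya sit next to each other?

Treat {Lena, Priya} as a single unit. There are 5 units to order, and the pair itself can be ordered 2 ways.
That gives 2 × 5! = 2 × 120 = 240.

240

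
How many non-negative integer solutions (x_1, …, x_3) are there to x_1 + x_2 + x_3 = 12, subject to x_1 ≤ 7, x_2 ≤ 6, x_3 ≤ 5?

Ignoring the caps, the number of non-negative solutions to x_1+…+x_3 = 12 is C(14,2) = 91.
Subtract solutions that violate a single cap (substitute x_i' = x_i − (cap_i+1)): x_1 ≥ 8 gives C(6,2) = 15; x_2 ≥ 7 gives C(7,2) = 21; x_3 ≥ 6 gives C(8,2) = 28. Together 64.
No two caps can be exceeded simultaneously, so the pair terms are all 0.
By inclusion–exclusion the count is 91 − 64 + 0 = 27.

27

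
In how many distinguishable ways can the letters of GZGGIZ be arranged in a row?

GZGGIZ has 6 letters with G appearing 3 times and Z appearing twice.
The number of distinct arrangements is 6!/(3!·2!) = 720/12 = 60.

60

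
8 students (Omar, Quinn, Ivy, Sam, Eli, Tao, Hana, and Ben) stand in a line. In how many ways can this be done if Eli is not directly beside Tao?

There are 8! = 40320 arrangements in all. If Eli and Tao are adjacent, merging them into one block gives 2·(7)! = 10080 arrangements.
Complementary counting: 40320 − 10080 = 30240.

30240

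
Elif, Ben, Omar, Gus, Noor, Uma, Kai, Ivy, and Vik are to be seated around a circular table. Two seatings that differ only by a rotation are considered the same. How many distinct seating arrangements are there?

Fix one person's seat to break rotational symmetry; the remaining 8 people can be arranged in (8)! = 40320 ways.

40320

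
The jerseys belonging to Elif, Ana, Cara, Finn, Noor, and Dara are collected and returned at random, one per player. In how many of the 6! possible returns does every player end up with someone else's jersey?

This is the derangement count D_6: permutations of 6 items with no fixed point.
By inclusion–exclusion this is Σ_{j=0}^{6} (−1)^j C(6,j)·(6−j)!.
Computing: 720 − 720 + 360 − 120 + 30 − 6 + 1 = 265.

265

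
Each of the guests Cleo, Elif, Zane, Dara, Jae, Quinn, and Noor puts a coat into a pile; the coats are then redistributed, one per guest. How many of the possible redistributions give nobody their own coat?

Count assignments avoiding every fixed point. For any j of the 7 guests fixed to their own coat, the other 7−j can be arranged in (7−j)! ways.
By inclusion–exclusion this is Σ_{j=0}^{7} (−1)^j C(7,j)·(7−j)!.
Computing: 5040 − 5040 + 2520 − 840 + 210 − 42 + 7 − 1 = 1854.

1854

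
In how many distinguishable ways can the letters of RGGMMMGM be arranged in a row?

280

Letter multiplicities in RGGMMMGM: G×3, M×4, R×1.
The number of distinct arrangements is 8!/(4!·3!) = 40320/144 = 280.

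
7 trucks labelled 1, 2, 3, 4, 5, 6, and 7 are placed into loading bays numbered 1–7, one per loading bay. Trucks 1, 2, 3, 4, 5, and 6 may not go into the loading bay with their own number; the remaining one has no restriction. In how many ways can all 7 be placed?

2119

Let Aᵢ (for 1 ≤ i ≤ 6) be the placements that put truck i in its forbidden loading bay. Any j of these fix j positions, leaving (7−j)! ways to fill the rest, and there are C(6,j) ways to pick which j.
By inclusion–exclusion, the number of valid placements is Σ_{j=0}^{6} (−1)^j C(6,j)·(7−j)!.
Computing: 5040 − 4320 + 1800 − 480 + 90 − 12 + 1 = 2119.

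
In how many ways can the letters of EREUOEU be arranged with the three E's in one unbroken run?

Treat the 3 copies of E as a single block. The multiset to arrange is then {EEE, O, R, U, U}, 5 items in all.
That gives (5)!/(2!) = 60 arrangements.

60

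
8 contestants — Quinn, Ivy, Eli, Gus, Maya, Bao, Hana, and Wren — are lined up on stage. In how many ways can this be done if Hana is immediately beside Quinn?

Place the 6 others and the Hana-Quinn pair as 7 objects in a line; the pair has 2 internal arrangements.
That gives 2 × 7! = 2 × 5040 = 10080.

10080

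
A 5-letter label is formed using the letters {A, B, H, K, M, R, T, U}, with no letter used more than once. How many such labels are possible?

With no repetition, fill the 5 letters in order: 8 choices, then 7, down to 4.
8 × 7 × 6 × 5 × 4 = 6720.

6720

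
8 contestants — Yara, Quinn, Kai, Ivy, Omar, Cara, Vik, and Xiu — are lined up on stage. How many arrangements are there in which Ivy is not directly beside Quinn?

There are 8! = 40320 arrangements in all. If Ivy and Quinn are adjacent, merging them into one block gives 2·(7)! = 10080 arrangements.
Complementary counting: 40320 − 10080 = 30240.

30240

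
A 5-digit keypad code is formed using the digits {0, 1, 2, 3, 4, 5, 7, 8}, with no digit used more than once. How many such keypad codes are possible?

6720

With no repetition, fill the 5 digits in order: 8 choices, then 7, down to 4.
That product is 8 × 7 × 6 × 5 × 4 = 6720.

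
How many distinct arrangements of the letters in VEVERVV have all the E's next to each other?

30

Treat the 2 copies of E as a single block. The multiset to arrange is then {EE, R, V, V, V, V}, 6 items in all.
That gives (6)!/(4!) = 30 arrangements.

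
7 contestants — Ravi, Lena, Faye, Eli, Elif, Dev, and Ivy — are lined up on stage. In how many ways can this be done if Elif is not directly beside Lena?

3600

Of the 7! = 5040 arrangements, those with Elif and Lena adjacent number 2 × 6! = 1440 (treat the pair as a block with 2 internal orders).
So 5040 − 1440 = 3600 arrangements keep them apart.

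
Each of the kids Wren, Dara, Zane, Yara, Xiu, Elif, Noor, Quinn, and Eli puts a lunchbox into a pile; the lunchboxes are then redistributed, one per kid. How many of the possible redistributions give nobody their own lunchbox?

133496

This is the derangement count D_9: permutations of 9 items with no fixed point.
By inclusion–exclusion this is Σ_{j=0}^{9} (−1)^j C(9,j)·(9−j)!.
Computing: 362880 − 362880 + 181440 − 60480 + 15120 − 3024 + 504 − 72 + 9 − 1 = 133496.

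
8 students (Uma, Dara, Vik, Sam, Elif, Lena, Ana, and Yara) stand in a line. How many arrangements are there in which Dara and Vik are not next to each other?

Of the 8! = 40320 arrangements, those with Dara and Vik adjacent number 2 × 7! = 10080 (treat the pair as a block with 2 internal orders).
Complementary counting: 40320 − 10080 = 30240.

30240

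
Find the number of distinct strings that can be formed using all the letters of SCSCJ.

The 5 letters of SCSCJ have repeats: C appearing twice and S appearing twice.
Dividing 5! = 120 by 2!·2! = 4 for the repeated letters gives 30.

30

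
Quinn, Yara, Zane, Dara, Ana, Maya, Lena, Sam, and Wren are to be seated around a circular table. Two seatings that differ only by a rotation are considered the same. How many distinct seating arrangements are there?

40320

Fix one person's seat to break rotational symmetry; the remaining 8 people can be arranged in (8)! = 40320 ways.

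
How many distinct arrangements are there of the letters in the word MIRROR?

Letter multiplicities in MIRROR: I×1, M×1, O×1, R×3.
The number of distinct arrangements is 6!/(3!) = 720/6 = 120.

120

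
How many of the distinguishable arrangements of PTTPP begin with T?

Fix T in the first position and arrange the remaining 4 letters.
Those 4 letters have P appearing 3 times, giving (4)!/(3!) = 4.

4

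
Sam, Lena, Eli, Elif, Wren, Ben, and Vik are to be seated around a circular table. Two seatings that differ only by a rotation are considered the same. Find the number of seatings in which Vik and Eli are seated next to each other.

Treat {Vik, Eli} as one unit (2 internal orders) and seat the resulting 6 units around the table: (5)! circular arrangements.
So 2 × (5)! = 2 × 120 = 240.

240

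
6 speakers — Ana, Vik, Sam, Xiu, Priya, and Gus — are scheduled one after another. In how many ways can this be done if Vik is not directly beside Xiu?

There are 6! = 720 arrangements in all. If Vik and Xiu are adjacent, merging them into one block gives 2·(5)! = 240 arrangements.
So 720 − 240 = 480 arrangements keep them apart.

480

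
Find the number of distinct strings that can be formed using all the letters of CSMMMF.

Letter multiplicities in CSMMMF: C×1, F×1, M×3, S×1.
So there are 6! / (3!) = 120 distinguishable arrangements.

120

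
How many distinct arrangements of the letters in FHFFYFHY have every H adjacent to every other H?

Treat the 2 copies of H as a single block. The multiset to arrange is then {HH, F, F, F, F, Y, Y}, 7 items in all.
That gives (7)!/(4!·2!) = 105 arrangements.

105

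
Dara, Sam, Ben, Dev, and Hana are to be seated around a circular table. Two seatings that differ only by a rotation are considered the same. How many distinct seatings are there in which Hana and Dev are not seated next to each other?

All circular seatings of 5 people number (4)! = 24.
Those with Hana next to Dev: fuse the pair into one unit and seat 4 units around a circle — 2·(3)! = 12.
Subtracting, 24 − 12 = 12.

12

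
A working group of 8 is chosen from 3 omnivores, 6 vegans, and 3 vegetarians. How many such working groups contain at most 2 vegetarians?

369

Split by how many vegetarians are chosen (0 through 2).
Sum: C(3,0)·C(9,8) + C(3,1)·C(9,7) + C(3,2)·C(9,6) = 9 + 108 + 252 = 369.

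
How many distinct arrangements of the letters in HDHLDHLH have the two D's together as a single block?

105

Treat the 2 copies of D as a single block. The multiset to arrange is then {DD, H, H, H, H, L, L}, 7 items in all.
That gives (7)!/(4!·2!) = 105 arrangements.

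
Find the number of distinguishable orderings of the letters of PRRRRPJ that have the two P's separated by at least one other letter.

There are 7!/(4!·2!) = 105 arrangements of PRRRRPJ in total.
If the two P's are adjacent, glue them into one block, leaving 6 items to arrange: (6)!/(4!) = 30 ways.
Hence 105 − 30 = 75.

75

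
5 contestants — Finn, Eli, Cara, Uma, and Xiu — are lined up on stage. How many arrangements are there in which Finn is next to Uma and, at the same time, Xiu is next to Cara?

Treat {Finn,Uma} as one block (2 orders) and {Xiu,Cara} as another (2 orders).
That leaves 3 units to arrange: 2 × 2 × 3! = 4 × 6 = 24.

24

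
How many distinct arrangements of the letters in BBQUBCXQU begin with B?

With the first slot taken by B, it remains to arrange the other 8 letters (BQUBCXQU).
Those 8 letters have B appearing twice, Q appearing twice, and U appearing twice, giving (8)!/(2!·2!·2!) = 5040.

5040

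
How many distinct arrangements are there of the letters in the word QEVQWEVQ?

1680

The 8 letters of QEVQWEVQ have repeats: E appearing twice, Q appearing 3 times, and V appearing twice.
So there are 8! / (3!·2!·2!) = 1680 distinguishable arrangements.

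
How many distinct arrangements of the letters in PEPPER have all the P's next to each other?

Treat the 3 copies of P as a single block. The multiset to arrange is then {PPP, E, E, R}, 4 items in all.
That gives (4)!/(2!) = 12 arrangements.

12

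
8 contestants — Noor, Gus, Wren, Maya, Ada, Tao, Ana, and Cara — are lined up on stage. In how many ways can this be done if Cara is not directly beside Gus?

Of the 8! = 40320 arrangements, those with Cara and Gus adjacent number 2 × 7! = 10080 (treat the pair as a block with 2 internal orders).
Complementary counting: 40320 − 10080 = 30240.

30240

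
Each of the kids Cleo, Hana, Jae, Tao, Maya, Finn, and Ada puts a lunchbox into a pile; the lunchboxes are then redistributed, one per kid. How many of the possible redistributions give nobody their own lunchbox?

Count assignments avoiding every fixed point. For any j of the 7 kids fixed to their own lunchbox, the other 7−j can be arranged in (7−j)! ways.
By inclusion–exclusion this is Σ_{j=0}^{7} (−1)^j C(7,j)·(7−j)!.
Computing: 5040 − 5040 + 2520 − 840 + 210 − 42 + 7 − 1 = 1854.

1854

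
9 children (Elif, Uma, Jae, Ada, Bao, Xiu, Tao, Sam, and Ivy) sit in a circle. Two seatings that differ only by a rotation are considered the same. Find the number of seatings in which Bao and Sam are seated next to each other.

10080

Treat {Bao, Sam} as one unit (2 internal orders) and seat the resulting 8 units around the table: (7)! circular arrangements.
So 2 × (7)! = 2 × 5040 = 10080.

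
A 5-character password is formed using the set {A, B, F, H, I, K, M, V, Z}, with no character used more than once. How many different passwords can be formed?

15120

With no repetition, fill the 5 characters in order: 9 choices, then 8, down to 5.
That product is 9 × 8 × 7 × 6 × 5 = 15120.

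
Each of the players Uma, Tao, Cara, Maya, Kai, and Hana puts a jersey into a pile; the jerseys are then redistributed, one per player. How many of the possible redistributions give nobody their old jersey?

This is the derangement count D_6: permutations of 6 items with no fixed point.
By inclusion–exclusion this is Σ_{j=0}^{6} (−1)^j C(6,j)·(6−j)!.
Computing: 720 − 720 + 360 − 120 + 30 − 6 + 1 = 265.

265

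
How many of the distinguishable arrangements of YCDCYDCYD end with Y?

560

Fix Y in the last position and arrange the remaining 8 letters.
Those 8 letters have C appearing 3 times, D appearing 3 times, and Y appearing twice, giving (8)!/(3!·3!·2!) = 560.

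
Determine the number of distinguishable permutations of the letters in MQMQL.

MQMQL has 5 letters with M appearing twice and Q appearing twice.
The number of distinct arrangements is 5!/(2!·2!) = 120/4 = 30.

30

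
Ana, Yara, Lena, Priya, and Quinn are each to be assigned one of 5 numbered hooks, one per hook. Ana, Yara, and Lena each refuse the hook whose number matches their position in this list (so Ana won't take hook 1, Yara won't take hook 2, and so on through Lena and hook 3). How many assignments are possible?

64

Let Aᵢ (for i ∈ {1, 2, 3}) be the placements that put person i in their forbidden hook. Any j of these fix j positions, leaving (5−j)! ways to fill the rest, and there are C(3,j) ways to pick which j.
By inclusion–exclusion, the number of valid placements is Σ_{j=0}^{3} (−1)^j C(3,j)·(5−j)!.
Computing: 120 − 72 + 18 − 2 = 64.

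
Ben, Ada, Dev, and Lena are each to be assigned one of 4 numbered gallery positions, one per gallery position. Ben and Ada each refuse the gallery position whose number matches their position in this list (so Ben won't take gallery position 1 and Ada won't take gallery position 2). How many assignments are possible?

Let Aᵢ (for i ∈ {1, 2}) be the placements that put person i in their forbidden gallery position. Any j of these fix j positions, leaving (4−j)! ways to fill the rest, and there are C(2,j) ways to pick which j.
By inclusion–exclusion, the number of valid placements is Σ_{j=0}^{2} (−1)^j C(2,j)·(4−j)!.
Computing: 24 − 12 + 2 = 14.

14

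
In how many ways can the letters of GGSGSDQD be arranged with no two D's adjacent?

Total arrangements of GGSGSDQD: 8!/(3!·2!·2!) = 1680.
If the two D's are adjacent, glue them into one block, leaving 7 items to arrange: (7)!/(3!·2!) = 420 ways.
Subtracting, 1680 − 420 = 1260 arrangements keep the D's apart.

1260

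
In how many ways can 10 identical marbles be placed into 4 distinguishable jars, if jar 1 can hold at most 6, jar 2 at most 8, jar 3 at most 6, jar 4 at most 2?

Without the upper bounds there are C(13,3) = 286 ways to split 10 among 4 jars.
Subtract solutions that violate a single cap (substitute x_i' = x_i − (cap_i+1)): x_1 ≥ 7 gives C(6,3) = 20; x_2 ≥ 9 gives C(4,3) = 4; x_3 ≥ 7 gives C(6,3) = 20; x_4 ≥ 3 gives C(10,3) = 120. Together 164.
Add back pairs where two caps are both exceeded: 0 + 0 + 1 + 0 + 0 + 1 = 2.
By inclusion–exclusion the count is 286 − 164 + 2 = 124.

124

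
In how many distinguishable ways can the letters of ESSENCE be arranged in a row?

ESSENCE has 7 letters with E appearing 3 times and S appearing twice.
Dividing 7! = 5040 by 3!·2! = 12 for the repeated letters gives 420.

420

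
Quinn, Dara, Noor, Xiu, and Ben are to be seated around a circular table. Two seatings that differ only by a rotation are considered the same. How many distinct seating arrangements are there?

24

Seat Quinn anywhere (absorbing the rotational symmetry), then permute the other 4: (4)! = 24.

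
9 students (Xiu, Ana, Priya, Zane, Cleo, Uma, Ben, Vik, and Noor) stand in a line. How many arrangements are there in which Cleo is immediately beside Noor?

80640

Place the 7 others and the Cleo-Noor pair as 8 objects in a line; the pair has 2 internal arrangements.
So the count is 2·(8)! = 80640.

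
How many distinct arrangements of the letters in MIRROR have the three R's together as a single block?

24

Treat the 3 copies of R as a single block. The multiset to arrange is then {RRR, I, M, O}, 4 items in all.
All 4 items are distinct, so there are (4)! = 24 arrangements.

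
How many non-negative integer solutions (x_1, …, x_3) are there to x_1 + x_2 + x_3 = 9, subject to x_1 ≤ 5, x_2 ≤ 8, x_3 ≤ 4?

Without the upper bounds there are C(11,2) = 55 ways to split 9 among 3 variables.
Subtract solutions that violate a single cap (substitute x_i' = x_i − (cap_i+1)): x_1 ≥ 6 gives C(5,2) = 10; x_2 ≥ 9 gives C(2,2) = 1; x_3 ≥ 5 gives C(6,2) = 15. Together 26.
No two caps can be exceeded simultaneously, so the pair terms are all 0.
By inclusion–exclusion the count is 55 − 26 + 0 = 29.

29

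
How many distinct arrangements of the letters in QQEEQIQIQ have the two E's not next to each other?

Total arrangements of QQEEQIQIQ: 9!/(5!·2!·2!) = 756.
Arrangements with the E's together: treat EE as one letter, giving (8)!/(5!·2!) = 168.
Hence 756 − 168 = 588.

588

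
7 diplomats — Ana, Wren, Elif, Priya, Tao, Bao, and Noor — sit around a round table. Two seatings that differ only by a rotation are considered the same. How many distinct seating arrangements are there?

Around a circle, 7 distinct people have 7!/7 = (6)! = 720 rotationally distinct seatings.

720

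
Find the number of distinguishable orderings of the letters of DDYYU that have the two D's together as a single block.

12

Treat the 2 copies of D as a single block. The multiset to arrange is then {DD, U, Y, Y}, 4 items in all.
That gives (4)!/(2!) = 12 arrangements.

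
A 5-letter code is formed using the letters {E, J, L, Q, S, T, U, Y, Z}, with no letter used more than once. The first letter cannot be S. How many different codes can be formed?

13440

The first letter has 9−1 = 8 choices (anything except S).
The remaining 4 letters are filled from the other 8 symbols without repetition: 8 × 7 × 6 × 5 = 1680.
Total: 8 × 1680 = 13440.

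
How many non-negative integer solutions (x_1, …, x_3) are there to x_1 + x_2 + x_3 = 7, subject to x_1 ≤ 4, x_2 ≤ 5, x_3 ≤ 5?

By stars and bars, unrestricted non-negative solutions to x_1+…+x_3 = 7 number C(7+2,2) = 36.
Subtract solutions that violate a single cap (substitute x_i' = x_i − (cap_i+1)): x_1 ≥ 5 gives C(4,2) = 6; x_2 ≥ 6 gives C(3,2) = 3; x_3 ≥ 6 gives C(3,2) = 3. Together 12.
No two caps can be exceeded simultaneously, so the pair terms are all 0.
By inclusion–exclusion the count is 36 − 12 + 0 = 24.

24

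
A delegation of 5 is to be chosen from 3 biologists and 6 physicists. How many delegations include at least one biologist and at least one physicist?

120

Unrestricted: C(9,5) = 126 ways to pick any 5 of the 9.
Subtract selections that omit an entire group: no biologists → C(6,5) = 6; no physicists → C(3,5) = 0.
Both groups omitted at once is impossible, so 126 − 6 = 120.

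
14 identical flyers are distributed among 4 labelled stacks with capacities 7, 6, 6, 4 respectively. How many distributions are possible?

By stars and bars, unrestricted non-negative solutions to x_1+…+x_4 = 14 number C(14+3,3) = 680.
Subtract solutions that violate a single cap (substitute x_i' = x_i − (cap_i+1)): x_1 ≥ 8 gives C(9,3) = 84; x_2 ≥ 7 gives C(10,3) = 120; x_3 ≥ 7 gives C(10,3) = 120; x_4 ≥ 5 gives C(12,3) = 220. Together 544.
Add back pairs where two caps are both exceeded: 0 + 0 + 4 + 1 + 10 + 10 = 25.
By inclusion–exclusion the count is 680 − 544 + 25 = 161.

161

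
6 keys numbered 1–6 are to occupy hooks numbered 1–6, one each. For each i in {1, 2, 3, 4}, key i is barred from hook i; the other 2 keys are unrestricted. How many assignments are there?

362

Let Aᵢ (for 1 ≤ i ≤ 4) be the placements that put key i in its forbidden hook. Any j of these fix j positions, leaving (6−j)! ways to fill the rest, and there are C(4,j) ways to pick which j.
By inclusion–exclusion, the number of valid placements is Σ_{j=0}^{4} (−1)^j C(4,j)·(6−j)!.
Computing: 720 − 480 + 144 − 24 + 2 = 362.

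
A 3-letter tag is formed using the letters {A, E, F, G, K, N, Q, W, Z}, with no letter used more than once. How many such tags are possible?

504

Choose and order 3 of the 9 symbols: the first letter has 9 options, the next 8, then 7.
That product is 9 × 8 × 7 = 504.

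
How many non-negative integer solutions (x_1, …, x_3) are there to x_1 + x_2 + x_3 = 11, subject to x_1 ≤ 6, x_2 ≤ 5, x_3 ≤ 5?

21

By stars and bars, unrestricted non-negative solutions to x_1+…+x_3 = 11 number C(11+2,2) = 78.
Subtract solutions that violate a single cap (substitute x_i' = x_i − (cap_i+1)): x_1 ≥ 7 gives C(6,2) = 15; x_2 ≥ 6 gives C(7,2) = 21; x_3 ≥ 6 gives C(7,2) = 21. Together 57.
No two caps can be exceeded simultaneously, so the pair terms are all 0.
By inclusion–exclusion the count is 78 − 57 + 0 = 21.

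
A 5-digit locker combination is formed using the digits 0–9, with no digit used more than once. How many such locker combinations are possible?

30240

This is a permutation of 5 out of 10: P(10,5) = 10!/5!.
10 × 9 × 8 × 7 × 6 = 30240.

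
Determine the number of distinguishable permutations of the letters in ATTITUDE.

6720

ATTITUDE has 8 letters with T appearing 3 times.
The number of distinct arrangements is 8!/(3!) = 40320/6 = 6720.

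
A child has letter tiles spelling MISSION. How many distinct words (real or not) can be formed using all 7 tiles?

Letter multiplicities in MISSION: I×2, M×1, N×1, O×1, S×2.
The number of distinct arrangements is 7!/(2!·2!) = 5040/4 = 1260.

1260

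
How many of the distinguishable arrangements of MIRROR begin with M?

20

Fix M in the first position and arrange the remaining 5 letters.
Those 5 letters have R appearing 3 times, giving (5)!/(3!) = 20.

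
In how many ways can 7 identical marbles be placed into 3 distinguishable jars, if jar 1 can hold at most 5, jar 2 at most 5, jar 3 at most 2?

15

Without the upper bounds there are C(9,2) = 36 ways to split 7 among 3 jars.
Subtract solutions that violate a single cap (substitute x_i' = x_i − (cap_i+1)): x_1 ≥ 6 gives C(3,2) = 3; x_2 ≥ 6 gives C(3,2) = 3; x_3 ≥ 3 gives C(6,2) = 15. Together 21.
No two caps can be exceeded simultaneously, so the pair terms are all 0.
By inclusion–exclusion the count is 36 − 21 + 0 = 15.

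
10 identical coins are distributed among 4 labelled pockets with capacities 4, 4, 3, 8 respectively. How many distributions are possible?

By stars and bars, unrestricted non-negative solutions to x_1+…+x_4 = 10 number C(10+3,3) = 286.
Subtract solutions that violate a single cap (substitute x_i' = x_i − (cap_i+1)): x_1 ≥ 5 gives C(8,3) = 56; x_2 ≥ 5 gives C(8,3) = 56; x_3 ≥ 4 gives C(9,3) = 84; x_4 ≥ 9 gives C(4,3) = 4. Together 200.
Add back pairs where two caps are both exceeded: 1 + 4 + 0 + 4 + 0 + 0 = 9.
By inclusion–exclusion the count is 286 − 200 + 9 = 95.

95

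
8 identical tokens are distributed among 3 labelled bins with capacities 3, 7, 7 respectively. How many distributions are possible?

Ignoring the caps, the number of non-negative solutions to x_1+…+x_3 = 8 is C(10,2) = 45.
Subtract solutions that violate a single cap (substitute x_i' = x_i − (cap_i+1)): x_1 ≥ 4 gives C(6,2) = 15; x_2 ≥ 8 gives C(2,2) = 1; x_3 ≥ 8 gives C(2,2) = 1. Together 17.
No two caps can be exceeded simultaneously, so the pair terms are all 0.
By inclusion–exclusion the count is 45 − 17 + 0 = 28.

28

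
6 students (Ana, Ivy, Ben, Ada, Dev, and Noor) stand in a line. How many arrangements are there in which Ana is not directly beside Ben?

480

Of the 6! = 720 arrangements, those with Ana and Ben adjacent number 2 × 5! = 240 (treat the pair as a block with 2 internal orders).
Complementary counting: 720 − 240 = 480.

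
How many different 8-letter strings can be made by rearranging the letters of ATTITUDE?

The 8 letters of ATTITUDE have repeats: T appearing 3 times.
Dividing 8! = 40320 by 3! = 6 for the repeated letters gives 6720.

6720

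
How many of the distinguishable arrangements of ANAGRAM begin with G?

With the first slot taken by G, it remains to arrange the other 6 letters (ANARAM).
Those 6 letters have A appearing 3 times, giving (6)!/(3!) = 120.

120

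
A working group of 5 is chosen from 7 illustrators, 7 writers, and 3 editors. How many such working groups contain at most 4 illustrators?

Split by how many illustrators are chosen (0 through 4).
Sum: C(7,0)·C(10,5) + C(7,1)·C(10,4) + C(7,2)·C(10,3) + C(7,3)·C(10,2) + C(7,4)·C(10,1) = 252 + 1470 + 2520 + 1575 + 350 = 6167.

6167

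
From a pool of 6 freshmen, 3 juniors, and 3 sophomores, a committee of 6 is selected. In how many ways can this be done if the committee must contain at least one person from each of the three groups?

756

Unrestricted: C(12,6) = 924 ways to pick any 6 of the 12.
Selections missing a whole group: no freshmen → C(6,6) = 1; no juniors → C(9,6) = 84; no sophomores → C(9,6) = 84.
Add back selections omitting two groups (i.e. drawn from a single group): C(6,6) + C(3,6) + C(3,6) = 1.
By inclusion–exclusion: 924 − 169 + 1 = 756.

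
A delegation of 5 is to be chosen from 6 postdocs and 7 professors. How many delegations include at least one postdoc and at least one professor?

1260

With no constraint there are C(13,5) = 1287 possible selections.
Subtract selections that omit an entire group: no postdocs → C(7,5) = 21; no professors → C(6,5) = 6.
Both groups omitted at once is impossible, so 1287 − 27 = 1260.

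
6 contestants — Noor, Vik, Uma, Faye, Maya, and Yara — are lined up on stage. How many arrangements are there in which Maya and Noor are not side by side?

Of the 6! = 720 arrangements, those with Maya and Noor adjacent number 2 × 5! = 240 (treat the pair as a block with 2 internal orders).
So 720 − 240 = 480 arrangements keep them apart.

480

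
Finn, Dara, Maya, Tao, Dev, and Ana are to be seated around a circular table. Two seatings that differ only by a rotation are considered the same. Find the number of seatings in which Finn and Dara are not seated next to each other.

Without the restriction there are (5)! = 120 seatings.
Seatings with Finn beside Dara: treat them as a block with 2 internal orders, giving 2 × (4)! = 48.
Subtracting, 120 − 48 = 72.

72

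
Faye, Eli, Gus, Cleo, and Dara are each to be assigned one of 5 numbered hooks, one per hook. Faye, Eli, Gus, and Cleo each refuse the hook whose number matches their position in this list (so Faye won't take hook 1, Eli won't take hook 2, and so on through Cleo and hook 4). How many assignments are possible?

53

Let Aᵢ (for 1 ≤ i ≤ 4) be the placements that put person i in their forbidden hook. Any j of these fix j positions, leaving (5−j)! ways to fill the rest, and there are C(4,j) ways to pick which j.
By inclusion–exclusion, the number of valid placements is Σ_{j=0}^{4} (−1)^j C(4,j)·(5−j)!.
Computing: 120 − 96 + 36 − 8 + 1 = 53.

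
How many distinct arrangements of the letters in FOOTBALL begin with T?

1260

With the first slot taken by T, it remains to arrange the other 7 letters (FOOBALL).
Those 7 letters have L appearing twice and O appearing twice, giving (7)!/(2!·2!) = 1260.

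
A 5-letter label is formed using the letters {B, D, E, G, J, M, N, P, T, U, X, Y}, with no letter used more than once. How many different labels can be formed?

Choose and order 5 of the 12 symbols: the first letter has 12 options, the next 11, and so on down to 8.
That product is 12 × 11 × 10 × 9 × 8 = 95040.

95040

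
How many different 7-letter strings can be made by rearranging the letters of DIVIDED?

420

Letter multiplicities in DIVIDED: D×3, E×1, I×2, V×1.
Dividing 7! = 5040 by 3!·2! = 12 for the repeated letters gives 420.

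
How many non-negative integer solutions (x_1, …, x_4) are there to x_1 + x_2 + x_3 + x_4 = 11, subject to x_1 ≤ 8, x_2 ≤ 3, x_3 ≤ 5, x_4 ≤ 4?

Without the upper bounds there are C(14,3) = 364 ways to split 11 among 4 variables.
Subtract solutions that violate a single cap (substitute x_i' = x_i − (cap_i+1)): x_1 ≥ 9 gives C(5,3) = 10; x_2 ≥ 4 gives C(10,3) = 120; x_3 ≥ 6 gives C(8,3) = 56; x_4 ≥ 5 gives C(9,3) = 84. Together 270.
Add back pairs where two caps are both exceeded: 0 + 0 + 0 + 4 + 10 + 1 = 15.
By inclusion–exclusion the count is 364 − 270 + 15 = 109.

109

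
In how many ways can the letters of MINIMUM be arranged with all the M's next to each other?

Treat the 3 copies of M as a single block. The multiset to arrange is then {MMM, I, I, N, U}, 5 items in all.
That gives (5)!/(2!) = 60 arrangements.

60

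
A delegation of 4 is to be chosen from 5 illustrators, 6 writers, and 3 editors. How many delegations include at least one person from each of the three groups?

Unrestricted: C(14,4) = 1001 ways to pick any 4 of the 14.
Selections missing a whole group: no illustrators → C(9,4) = 126; no writers → C(8,4) = 70; no editors → C(11,4) = 330.
Add back selections omitting two groups (i.e. drawn from a single group): C(5,4) + C(6,4) + C(3,4) = 20.
By inclusion–exclusion: 1001 − 526 + 20 = 495.

495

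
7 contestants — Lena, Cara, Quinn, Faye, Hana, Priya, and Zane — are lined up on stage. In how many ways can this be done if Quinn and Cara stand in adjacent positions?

Glue Quinn and Cara into one block (2 internal orders), leaving 6 units to arrange in a row.
That gives 2 × 6! = 2 × 720 = 1440.

1440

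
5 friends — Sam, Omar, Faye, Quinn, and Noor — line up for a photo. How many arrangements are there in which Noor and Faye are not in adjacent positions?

There are 5! = 120 arrangements in all. If Noor and Faye are adjacent, merging them into one block gives 2·(4)! = 48 arrangements.
Complementary counting: 120 − 48 = 72.

72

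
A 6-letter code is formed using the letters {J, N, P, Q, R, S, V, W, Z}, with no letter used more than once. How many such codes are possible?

60480

This is a permutation of 6 out of 9: P(9,6) = 9!/3!.
9 × 8 × 7 × 6 × 5 × 4 = 60480.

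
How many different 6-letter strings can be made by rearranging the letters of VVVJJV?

15

Letter multiplicities in VVVJJV: J×2, V×4.
So there are 6! / (4!·2!) = 15 distinguishable arrangements.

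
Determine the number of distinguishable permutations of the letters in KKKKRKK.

7

The 7 letters of KKKKRKK have repeats: K appearing 6 times.
The number of distinct arrangements is 7!/(6!) = 5040/720 = 7.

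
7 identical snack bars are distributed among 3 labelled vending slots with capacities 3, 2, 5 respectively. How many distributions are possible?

9

Ignoring the caps, the number of non-negative solutions to x_1+…+x_3 = 7 is C(9,2) = 36.
Subtract solutions that violate a single cap (substitute x_i' = x_i − (cap_i+1)): x_1 ≥ 4 gives C(5,2) = 10; x_2 ≥ 3 gives C(6,2) = 15; x_3 ≥ 6 gives C(3,2) = 3. Together 28.
Add back pairs where two caps are both exceeded: 1 + 0 + 0 = 1.
By inclusion–exclusion the count is 36 − 28 + 1 = 9.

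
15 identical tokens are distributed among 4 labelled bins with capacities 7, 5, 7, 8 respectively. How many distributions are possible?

281

By stars and bars, unrestricted non-negative solutions to x_1+…+x_4 = 15 number C(15+3,3) = 816.
Subtract solutions that violate a single cap (substitute x_i' = x_i − (cap_i+1)): x_1 ≥ 8 gives C(10,3) = 120; x_2 ≥ 6 gives C(12,3) = 220; x_3 ≥ 8 gives C(10,3) = 120; x_4 ≥ 9 gives C(9,3) = 84. Together 544.
Add back pairs where two caps are both exceeded: 4 + 0 + 0 + 4 + 1 + 0 = 9.
By inclusion–exclusion the count is 816 − 544 + 9 = 281.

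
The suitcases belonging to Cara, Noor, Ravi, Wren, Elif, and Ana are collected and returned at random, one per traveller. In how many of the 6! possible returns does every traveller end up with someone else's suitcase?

265

This is the derangement count D_6: permutations of 6 items with no fixed point.
By inclusion–exclusion this is Σ_{j=0}^{6} (−1)^j C(6,j)·(6−j)!.
Computing: 720 − 720 + 360 − 120 + 30 − 6 + 1 = 265.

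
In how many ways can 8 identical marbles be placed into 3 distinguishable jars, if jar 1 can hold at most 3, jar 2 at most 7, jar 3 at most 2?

By stars and bars, unrestricted non-negative solutions to x_1+…+x_3 = 8 number C(8+2,2) = 45.
Subtract solutions that violate a single cap (substitute x_i' = x_i − (cap_i+1)): x_1 ≥ 4 gives C(6,2) = 15; x_2 ≥ 8 gives C(2,2) = 1; x_3 ≥ 3 gives C(7,2) = 21. Together 37.
Add back pairs where two caps are both exceeded: 0 + 3 + 0 = 3.
By inclusion–exclusion the count is 45 − 37 + 3 = 11.

11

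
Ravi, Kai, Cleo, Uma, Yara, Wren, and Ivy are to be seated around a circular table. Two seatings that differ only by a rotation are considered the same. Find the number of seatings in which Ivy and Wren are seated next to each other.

240

Glue Ivy and Wren into a block (2 internal orders). Seating 6 units around a circle gives (5)! arrangements.
So 2 × (5)! = 2 × 120 = 240.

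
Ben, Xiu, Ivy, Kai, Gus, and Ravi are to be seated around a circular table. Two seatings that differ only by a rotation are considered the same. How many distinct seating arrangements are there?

Fix one person's seat to break rotational symmetry; the remaining 5 people can be arranged in (5)! = 120 ways.

120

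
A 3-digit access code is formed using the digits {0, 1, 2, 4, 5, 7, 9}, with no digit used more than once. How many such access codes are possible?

Choose and order 3 of the 7 symbols: the first digit has 7 options, the next 6, then 5.
That product is 7 × 6 × 5 = 210.

210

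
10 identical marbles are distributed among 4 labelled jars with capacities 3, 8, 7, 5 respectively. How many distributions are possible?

154

By stars and bars, unrestricted non-negative solutions to x_1+…+x_4 = 10 number C(10+3,3) = 286.
Subtract solutions that violate a single cap (substitute x_i' = x_i − (cap_i+1)): x_1 ≥ 4 gives C(9,3) = 84; x_2 ≥ 9 gives C(4,3) = 4; x_3 ≥ 8 gives C(5,3) = 10; x_4 ≥ 6 gives C(7,3) = 35. Together 133.
Add back pairs where two caps are both exceeded: 0 + 0 + 1 + 0 + 0 + 0 = 1.
By inclusion–exclusion the count is 286 − 133 + 1 = 154.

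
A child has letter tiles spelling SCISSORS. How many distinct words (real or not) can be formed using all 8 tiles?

1680

Letter multiplicities in SCISSORS: C×1, I×1, O×1, R×1, S×4.
So there are 8! / (4!) = 1680 distinguishable arrangements.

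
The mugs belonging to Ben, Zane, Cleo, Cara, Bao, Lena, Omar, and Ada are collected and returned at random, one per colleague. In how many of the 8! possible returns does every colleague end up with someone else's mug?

This is the derangement count D_8: permutations of 8 items with no fixed point.
By inclusion–exclusion this is Σ_{j=0}^{8} (−1)^j C(8,j)·(8−j)!.
Computing: 40320 − 40320 + 20160 − 6720 + 1680 − 336 + 56 − 8 + 1 = 14833.

14833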